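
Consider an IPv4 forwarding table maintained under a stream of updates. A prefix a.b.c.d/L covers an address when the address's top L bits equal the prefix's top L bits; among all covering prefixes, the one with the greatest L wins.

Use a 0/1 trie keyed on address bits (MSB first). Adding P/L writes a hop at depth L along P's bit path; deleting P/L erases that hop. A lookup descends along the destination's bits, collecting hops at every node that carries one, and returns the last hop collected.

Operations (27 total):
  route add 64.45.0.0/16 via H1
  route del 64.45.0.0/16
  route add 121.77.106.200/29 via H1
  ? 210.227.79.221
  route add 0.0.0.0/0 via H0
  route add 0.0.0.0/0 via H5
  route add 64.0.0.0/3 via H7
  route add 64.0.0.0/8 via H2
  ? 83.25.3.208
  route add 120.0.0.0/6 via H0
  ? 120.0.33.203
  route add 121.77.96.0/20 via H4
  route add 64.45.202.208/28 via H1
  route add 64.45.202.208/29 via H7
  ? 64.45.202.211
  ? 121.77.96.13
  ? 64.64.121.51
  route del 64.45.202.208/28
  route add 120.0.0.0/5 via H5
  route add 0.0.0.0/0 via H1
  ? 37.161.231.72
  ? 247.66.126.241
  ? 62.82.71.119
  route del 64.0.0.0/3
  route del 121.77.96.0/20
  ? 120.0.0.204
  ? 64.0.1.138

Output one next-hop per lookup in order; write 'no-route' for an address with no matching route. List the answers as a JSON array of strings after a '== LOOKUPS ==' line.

Trace:
  + 64.45.0.0/16 (H1) depth=16
  - 64.45.0.0/16 clear@16
  + 121.77.106.200/29 (H1) depth=29
  lookup 210.227.79.221: bits ε walk d0:- -> no-route
  + 0.0.0.0/0 (H0) depth=0
  + 0.0.0.0/0 (H5) depth=0
  + 64.0.0.0/3 (H7) depth=3
  + 64.0.0.0/8 (H2) depth=8
  lookup 83.25.3.208: bits 010 walk d0:H5→d1:-→d2:-→d3:H7 -> H7
  + 120.0.0.0/6 (H0) depth=6
  lookup 120.0.33.203: bits 0111100 walk d0:H5→d1:-→d2:-→d3:-→d4:-→d5:-→d6:H0→d7:- -> H0
  + 121.77.96.0/20 (H4) depth=20
  + 64.45.202.208/28 (H1) depth=28
  + 64.45.202.208/29 (H7) depth=29
  lookup 64.45.202.211: bits 01000000001011011100101011010 walk d0:H5→d1:-→d2:-→d3:H7→d4:-→d5:-→d6:-→d7:-→d8:H2→d9:-→d10:-→d11:-→d12:-→d13:-→d14:-→d15:-→d16:-→d17:-→d18:-→d19:-→d20:-→d21:-→d22:-→d23:-→d24:-→d25:-→d26:-→d27:-→d28:H1→d29:H7 -> H7
  lookup 121.77.96.13: bits 01111001010011010110 walk d0:H5→d1:-→d2:-→d3:-→d4:-→d5:-→d6:H0→d7:-→d8:-→d9:-→d10:-→d11:-→d12:-→d13:-→d14:-→d15:-→d16:-→d17:-→d18:-→d19:-→d20:H4 -> H4
  lookup 64.64.121.51: bits 010000000 walk d0:H5→d1:-→d2:-→d3:H7→d4:-→d5:-→d6:-→d7:-→d8:H2→d9:- -> H2
  - 64.45.202.208/28 clear@28
  + 120.0.0.0/5 (H5) depth=5
  + 0.0.0.0/0 (H1) depth=0
  lookup 37.161.231.72: bits 0 walk d0:H1→d1:- -> H1
  lookup 247.66.126.241: bits ε walk d0:H1 -> H1
  lookup 62.82.71.119: bits 0 walk d0:H1→d1:- -> H1
  - 64.0.0.0/3 clear@3
  - 121.77.96.0/20 clear@20
  lookup 120.0.0.204: bits 0111100 walk d0:H1→d1:-→d2:-→d3:-→d4:-→d5:H5→d6:H0→d7:- -> H0
  lookup 64.0.1.138: bits 0100000000 walk d0:H1→d1:-→d2:-→d3:-→d4:-→d5:-→d6:-→d7:-→d8:H2→d9:-→d10:- -> H2

== LOOKUPS ==
["no-route","H7","H0","H7","H4","H2","H1","H1","H1","H0","H2"]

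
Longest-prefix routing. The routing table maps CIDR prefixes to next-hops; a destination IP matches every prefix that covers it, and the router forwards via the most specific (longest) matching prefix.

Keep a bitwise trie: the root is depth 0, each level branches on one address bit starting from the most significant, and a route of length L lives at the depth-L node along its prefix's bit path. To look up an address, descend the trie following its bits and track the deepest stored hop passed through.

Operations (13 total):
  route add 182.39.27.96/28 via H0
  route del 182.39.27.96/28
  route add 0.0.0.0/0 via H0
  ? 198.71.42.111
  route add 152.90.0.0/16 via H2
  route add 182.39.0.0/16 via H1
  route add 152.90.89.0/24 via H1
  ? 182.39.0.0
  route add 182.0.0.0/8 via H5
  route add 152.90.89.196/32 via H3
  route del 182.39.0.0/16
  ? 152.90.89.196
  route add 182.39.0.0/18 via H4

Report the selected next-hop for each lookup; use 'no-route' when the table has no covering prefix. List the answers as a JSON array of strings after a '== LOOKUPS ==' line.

Process each operation:
  add 182.39.27.96/28 -> H0 at depth 28
  del 182.39.27.96/28 (clear depth 28)
  add 0.0.0.0/0 -> H0 at depth 0
  ? 198.71.42.111  path d0:H0→d1:-  best=H0
  add 152.90.0.0/16 -> H2 at depth 16
  add 182.39.0.0/16 -> H1 at depth 16
  add 152.90.89.0/24 -> H1 at depth 24
  ? 182.39.0.0  path d0:H0→d1:-→d2:-→d3:-→d4:-→d5:-→d6:-→d7:-→d8:-→d9:-→d10:-→d11:-→d12:-→d13:-→d14:-→d15:-→d16:H1→d17:-→d18:-→d19:-  best=H1
  add 182.0.0.0/8 -> H5 at depth 8
  add 152.90.89.196/32 -> H3 at depth 32
  del 182.39.0.0/16 (clear depth 16)
  ? 152.90.89.196  path d0:H0→d1:-→d2:-→d3:-→d4:-→d5:-→d6:-→d7:-→d8:-→d9:-→d10:-→d11:-→d12:-→d13:-→d14:-→d15:-→d16:H2→d17:-→d18:-→d19:-→d20:-→d21:-→d22:-→d23:-→d24:H1→d25:-→d26:-→d27:-→d28:-→d29:-→d30:-→d31:-→d32:H3  best=H3
  add 182.39.0.0/18 -> H4 at depth 18

== LOOKUPS ==
["H0","H1","H3"]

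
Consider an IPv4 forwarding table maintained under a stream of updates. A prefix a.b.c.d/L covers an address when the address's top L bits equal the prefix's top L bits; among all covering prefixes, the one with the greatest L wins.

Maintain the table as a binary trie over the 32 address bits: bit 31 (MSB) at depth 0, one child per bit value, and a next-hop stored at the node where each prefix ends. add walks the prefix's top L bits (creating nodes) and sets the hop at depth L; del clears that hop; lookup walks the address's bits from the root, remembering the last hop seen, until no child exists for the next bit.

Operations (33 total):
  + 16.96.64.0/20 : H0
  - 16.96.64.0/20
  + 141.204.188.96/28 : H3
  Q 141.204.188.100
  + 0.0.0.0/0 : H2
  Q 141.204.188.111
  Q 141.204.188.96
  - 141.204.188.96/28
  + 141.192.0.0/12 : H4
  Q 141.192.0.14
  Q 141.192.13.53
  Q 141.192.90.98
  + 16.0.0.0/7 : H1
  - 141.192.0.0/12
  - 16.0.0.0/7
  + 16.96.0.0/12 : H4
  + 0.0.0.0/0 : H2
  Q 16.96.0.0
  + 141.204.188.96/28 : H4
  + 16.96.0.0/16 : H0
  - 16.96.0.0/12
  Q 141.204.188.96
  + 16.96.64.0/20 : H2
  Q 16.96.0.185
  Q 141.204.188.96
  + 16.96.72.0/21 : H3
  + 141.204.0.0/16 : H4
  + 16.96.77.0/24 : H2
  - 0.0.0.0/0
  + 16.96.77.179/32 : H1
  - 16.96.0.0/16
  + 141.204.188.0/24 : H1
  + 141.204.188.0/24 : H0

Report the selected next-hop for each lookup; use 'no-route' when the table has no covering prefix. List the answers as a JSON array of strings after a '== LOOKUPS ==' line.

Process each operation:
  + 16.96.64.0/20 (H0) depth=20
  del 16.96.64.0/20 (clear depth 20)
  + 141.204.188.96/28 (H3) depth=28
  ? 141.204.188.100  path d0:-→d1:-→d2:-→d3:-→d4:-→d5:-→d6:-→d7:-→d8:-→d9:-→d10:-→d11:-→d12:-→d13:-→d14:-→d15:-→d16:-→d17:-→d18:-→d19:-→d20:-→d21:-→d22:-→d23:-→d24:-→d25:-→d26:-→d27:-→d28:H3  best=H3
  + 0.0.0.0/0 (H2) depth=0
  ? 141.204.188.111  path d0:H2→d1:-→d2:-→d3:-→d4:-→d5:-→d6:-→d7:-→d8:-→d9:-→d10:-→d11:-→d12:-→d13:-→d14:-→d15:-→d16:-→d17:-→d18:-→d19:-→d20:-→d21:-→d22:-→d23:-→d24:-→d25:-→d26:-→d27:-→d28:H3  best=H3
  ? 141.204.188.96  path d0:H2→d1:-→d2:-→d3:-→d4:-→d5:-→d6:-→d7:-→d8:-→d9:-→d10:-→d11:-→d12:-→d13:-→d14:-→d15:-→d16:-→d17:-→d18:-→d19:-→d20:-→d21:-→d22:-→d23:-→d24:-→d25:-→d26:-→d27:-→d28:H3  best=H3
  del 141.204.188.96/28 (clear depth 28)
  + 141.192.0.0/12 (H4) depth=12
  ? 141.192.0.14  path d0:H2→d1:-→d2:-→d3:-→d4:-→d5:-→d6:-→d7:-→d8:-→d9:-→d10:-→d11:-→d12:H4  best=H4
  ? 141.192.13.53  path d0:H2→d1:-→d2:-→d3:-→d4:-→d5:-→d6:-→d7:-→d8:-→d9:-→d10:-→d11:-→d12:H4  best=H4
  ? 141.192.90.98  path d0:H2→d1:-→d2:-→d3:-→d4:-→d5:-→d6:-→d7:-→d8:-→d9:-→d10:-→d11:-→d12:H4  best=H4
  + 16.0.0.0/7 (H1) depth=7
  del 141.192.0.0/12 (clear depth 12)
  del 16.0.0.0/7 (clear depth 7)
  + 16.96.0.0/12 (H4) depth=12
  + 0.0.0.0/0 (H2) depth=0
  ? 16.96.0.0  path d0:H2→d1:-→d2:-→d3:-→d4:-→d5:-→d6:-→d7:-→d8:-→d9:-→d10:-→d11:-→d12:H4→d13:-→d14:-→d15:-→d16:-→d17:-  best=H4
  + 141.204.188.96/28 (H4) depth=28
  + 16.96.0.0/16 (H0) depth=16
  del 16.96.0.0/12 (clear depth 12)
  ? 141.204.188.96  path d0:H2→d1:-→d2:-→d3:-→d4:-→d5:-→d6:-→d7:-→d8:-→d9:-→d10:-→d11:-→d12:-→d13:-→d14:-→d15:-→d16:-→d17:-→d18:-→d19:-→d20:-→d21:-→d22:-→d23:-→d24:-→d25:-→d26:-→d27:-→d28:H4  best=H4
  + 16.96.64.0/20 (H2) depth=20
  ? 16.96.0.185  path d0:H2→d1:-→d2:-→d3:-→d4:-→d5:-→d6:-→d7:-→d8:-→d9:-→d10:-→d11:-→d12:-→d13:-→d14:-→d15:-→d16:H0→d17:-  best=H0
  ? 141.204.188.96  path d0:H2→d1:-→d2:-→d3:-→d4:-→d5:-→d6:-→d7:-→d8:-→d9:-→d10:-→d11:-→d12:-→d13:-→d14:-→d15:-→d16:-→d17:-→d18:-→d19:-→d20:-→d21:-→d22:-→d23:-→d24:-→d25:-→d26:-→d27:-→d28:H4  best=H4
  + 16.96.72.0/21 (H3) depth=21
  + 141.204.0.0/16 (H4) depth=16
  + 16.96.77.0/24 (H2) depth=24
  del 0.0.0.0/0 (clear depth 0)
  + 16.96.77.179/32 (H1) depth=32
  del 16.96.0.0/16 (clear depth 16)
  + 141.204.188.0/24 (H1) depth=24
  + 141.204.188.0/24 (H0) depth=24

== LOOKUPS ==
["H3","H3","H3","H4","H4","H4","H4","H4","H0","H4"]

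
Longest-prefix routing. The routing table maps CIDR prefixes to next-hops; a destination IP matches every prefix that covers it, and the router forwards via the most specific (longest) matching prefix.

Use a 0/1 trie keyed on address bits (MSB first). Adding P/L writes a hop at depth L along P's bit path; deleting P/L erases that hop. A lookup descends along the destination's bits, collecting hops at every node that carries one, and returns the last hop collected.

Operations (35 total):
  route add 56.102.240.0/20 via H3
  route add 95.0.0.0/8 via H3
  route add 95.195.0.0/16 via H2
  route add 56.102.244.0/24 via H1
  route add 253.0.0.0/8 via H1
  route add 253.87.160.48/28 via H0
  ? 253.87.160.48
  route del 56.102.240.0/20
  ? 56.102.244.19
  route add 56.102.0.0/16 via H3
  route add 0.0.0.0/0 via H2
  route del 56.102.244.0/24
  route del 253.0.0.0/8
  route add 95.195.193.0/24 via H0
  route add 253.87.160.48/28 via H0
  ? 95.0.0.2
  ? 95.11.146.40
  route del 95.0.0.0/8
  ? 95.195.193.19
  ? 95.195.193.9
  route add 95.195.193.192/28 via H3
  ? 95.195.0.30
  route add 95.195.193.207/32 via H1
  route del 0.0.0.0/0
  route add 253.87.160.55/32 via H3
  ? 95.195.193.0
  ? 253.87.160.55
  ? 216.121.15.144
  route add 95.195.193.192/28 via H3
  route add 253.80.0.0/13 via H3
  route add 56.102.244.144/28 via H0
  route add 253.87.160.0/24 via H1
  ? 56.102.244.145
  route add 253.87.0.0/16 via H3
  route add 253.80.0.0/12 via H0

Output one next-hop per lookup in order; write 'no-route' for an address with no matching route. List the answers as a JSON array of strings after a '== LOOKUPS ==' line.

Process each operation:
  + 56.102.240.0/20 (H3) depth=20
  + 95.0.0.0/8 (H3) depth=8
  + 95.195.0.0/16 (H2) depth=16
  + 56.102.244.0/24 (H1) depth=24
  + 253.0.0.0/8 (H1) depth=8
  + 253.87.160.48/28 (H0) depth=28
  ? 253.87.160.48  path d0:-→d1:-→d2:-→d3:-→d4:-→d5:-→d6:-→d7:-→d8:H1→d9:-→d10:-→d11:-→d12:-→d13:-→d14:-→d15:-→d16:-→d17:-→d18:-→d19:-→d20:-→d21:-→d22:-→d23:-→d24:-→d25:-→d26:-→d27:-→d28:H0  best=H0
  - 56.102.240.0/20 clear@20
  ? 56.102.244.19  path d0:-→d1:-→d2:-→d3:-→d4:-→d5:-→d6:-→d7:-→d8:-→d9:-→d10:-→d11:-→d12:-→d13:-→d14:-→d15:-→d16:-→d17:-→d18:-→d19:-→d20:-→d21:-→d22:-→d23:-→d24:H1  best=H1
  + 56.102.0.0/16 (H3) depth=16
  + 0.0.0.0/0 (H2) depth=0
  - 56.102.244.0/24 clear@24
  - 253.0.0.0/8 clear@8
  + 95.195.193.0/24 (H0) depth=24
  + 253.87.160.48/28 (H0) depth=28
  ? 95.0.0.2  path d0:H2→d1:-→d2:-→d3:-→d4:-→d5:-→d6:-→d7:-→d8:H3  best=H3
  ? 95.11.146.40  path d0:H2→d1:-→d2:-→d3:-→d4:-→d5:-→d6:-→d7:-→d8:H3  best=H3
  - 95.0.0.0/8 clear@8
  ? 95.195.193.19  path d0:H2→d1:-→d2:-→d3:-→d4:-→d5:-→d6:-→d7:-→d8:-→d9:-→d10:-→d11:-→d12:-→d13:-→d14:-→d15:-→d16:H2→d17:-→d18:-→d19:-→d20:-→d21:-→d22:-→d23:-→d24:H0  best=H0
  ? 95.195.193.9  path d0:H2→d1:-→d2:-→d3:-→d4:-→d5:-→d6:-→d7:-→d8:-→d9:-→d10:-→d11:-→d12:-→d13:-→d14:-→d15:-→d16:H2→d17:-→d18:-→d19:-→d20:-→d21:-→d22:-→d23:-→d24:H0  best=H0
  + 95.195.193.192/28 (H3) depth=28
  ? 95.195.0.30  path d0:H2→d1:-→d2:-→d3:-→d4:-→d5:-→d6:-→d7:-→d8:-→d9:-→d10:-→d11:-→d12:-→d13:-→d14:-→d15:-→d16:H2  best=H2
  + 95.195.193.207/32 (H1) depth=32
  - 0.0.0.0/0 clear@0
  + 253.87.160.55/32 (H3) depth=32
  ? 95.195.193.0  path d0:-→d1:-→d2:-→d3:-→d4:-→d5:-→d6:-→d7:-→d8:-→d9:-→d10:-→d11:-→d12:-→d13:-→d14:-→d15:-→d16:H2→d17:-→d18:-→d19:-→d20:-→d21:-→d22:-→d23:-→d24:H0  best=H0
  ? 253.87.160.55  path d0:-→d1:-→d2:-→d3:-→d4:-→d5:-→d6:-→d7:-→d8:-→d9:-→d10:-→d11:-→d12:-→d13:-→d14:-→d15:-→d16:-→d17:-→d18:-→d19:-→d20:-→d21:-→d22:-→d23:-→d24:-→d25:-→d26:-→d27:-→d28:H0→d29:-→d30:-→d31:-→d32:H3  best=H3
  ? 216.121.15.144  path d0:-→d1:-→d2:-  best=no-route
  + 95.195.193.192/28 (H3) depth=28
  + 253.80.0.0/13 (H3) depth=13
  + 56.102.244.144/28 (H0) depth=28
  + 253.87.160.0/24 (H1) depth=24
  ? 56.102.244.145  path d0:-→d1:-→d2:-→d3:-→d4:-→d5:-→d6:-→d7:-→d8:-→d9:-→d10:-→d11:-→d12:-→d13:-→d14:-→d15:-→d16:H3→d17:-→d18:-→d19:-→d20:-→d21:-→d22:-→d23:-→d24:-→d25:-→d26:-→d27:-→d28:H0  best=H0
  + 253.87.0.0/16 (H3) depth=16
  + 253.80.0.0/12 (H0) depth=12

== LOOKUPS ==
["H0","H1","H3","H3","H0","H0","H2","H0","H3","no-route","H0"]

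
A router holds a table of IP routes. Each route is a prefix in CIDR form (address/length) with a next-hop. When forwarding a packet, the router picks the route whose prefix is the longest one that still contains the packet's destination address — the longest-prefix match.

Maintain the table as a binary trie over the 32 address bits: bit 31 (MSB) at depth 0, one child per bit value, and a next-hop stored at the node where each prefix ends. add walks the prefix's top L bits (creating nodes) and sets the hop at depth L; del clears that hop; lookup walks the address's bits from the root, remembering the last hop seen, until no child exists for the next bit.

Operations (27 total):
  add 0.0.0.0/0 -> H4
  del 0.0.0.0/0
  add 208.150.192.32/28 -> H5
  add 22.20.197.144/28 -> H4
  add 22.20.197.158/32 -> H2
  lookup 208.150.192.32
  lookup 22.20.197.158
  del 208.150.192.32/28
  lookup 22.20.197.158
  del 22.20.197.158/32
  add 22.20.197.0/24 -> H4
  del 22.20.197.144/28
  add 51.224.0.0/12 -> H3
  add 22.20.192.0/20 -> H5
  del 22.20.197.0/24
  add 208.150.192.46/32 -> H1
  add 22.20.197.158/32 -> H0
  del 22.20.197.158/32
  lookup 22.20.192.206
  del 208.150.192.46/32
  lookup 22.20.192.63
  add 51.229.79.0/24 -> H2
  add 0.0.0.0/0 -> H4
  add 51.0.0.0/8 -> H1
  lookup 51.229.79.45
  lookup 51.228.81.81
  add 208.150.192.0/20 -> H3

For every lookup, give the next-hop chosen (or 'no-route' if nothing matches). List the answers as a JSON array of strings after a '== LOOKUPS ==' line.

Trace:
  + 0.0.0.0/0 (H4) depth=0
  del 0.0.0.0/0 (clear depth 0)
  + 208.150.192.32/28 (H5) depth=28
  + 22.20.197.144/28 (H4) depth=28
  + 22.20.197.158/32 (H2) depth=32
  ? 208.150.192.32  path d0:-→d1:-→d2:-→d3:-→d4:-→d5:-→d6:-→d7:-→d8:-→d9:-→d10:-→d11:-→d12:-→d13:-→d14:-→d15:-→d16:-→d17:-→d18:-→d19:-→d20:-→d21:-→d22:-→d23:-→d24:-→d25:-→d26:-→d27:-→d28:H5  best=H5
  ? 22.20.197.158  path d0:-→d1:-→d2:-→d3:-→d4:-→d5:-→d6:-→d7:-→d8:-→d9:-→d10:-→d11:-→d12:-→d13:-→d14:-→d15:-→d16:-→d17:-→d18:-→d19:-→d20:-→d21:-→d22:-→d23:-→d24:-→d25:-→d26:-→d27:-→d28:H4→d29:-→d30:-→d31:-→d32:H2  best=H2
  del 208.150.192.32/28 (clear depth 28)
  ? 22.20.197.158  path d0:-→d1:-→d2:-→d3:-→d4:-→d5:-→d6:-→d7:-→d8:-→d9:-→d10:-→d11:-→d12:-→d13:-→d14:-→d15:-→d16:-→d17:-→d18:-→d19:-→d20:-→d21:-→d22:-→d23:-→d24:-→d25:-→d26:-→d27:-→d28:H4→d29:-→d30:-→d31:-→d32:H2  best=H2
  del 22.20.197.158/32 (clear depth 32)
  + 22.20.197.0/24 (H4) depth=24
  del 22.20.197.144/28 (clear depth 28)
  + 51.224.0.0/12 (H3) depth=12
  + 22.20.192.0/20 (H5) depth=20
  del 22.20.197.0/24 (clear depth 24)
  + 208.150.192.46/32 (H1) depth=32
  + 22.20.197.158/32 (H0) depth=32
  del 22.20.197.158/32 (clear depth 32)
  ? 22.20.192.206  path d0:-→d1:-→d2:-→d3:-→d4:-→d5:-→d6:-→d7:-→d8:-→d9:-→d10:-→d11:-→d12:-→d13:-→d14:-→d15:-→d16:-→d17:-→d18:-→d19:-→d20:H5→d21:-  best=H5
  del 208.150.192.46/32 (clear depth 32)
  ? 22.20.192.63  path d0:-→d1:-→d2:-→d3:-→d4:-→d5:-→d6:-→d7:-→d8:-→d9:-→d10:-→d11:-→d12:-→d13:-→d14:-→d15:-→d16:-→d17:-→d18:-→d19:-→d20:H5→d21:-  best=H5
  + 51.229.79.0/24 (H2) depth=24
  + 0.0.0.0/0 (H4) depth=0
  + 51.0.0.0/8 (H1) depth=8
  ? 51.229.79.45  path d0:H4→d1:-→d2:-→d3:-→d4:-→d5:-→d6:-→d7:-→d8:H1→d9:-→d10:-→d11:-→d12:H3→d13:-→d14:-→d15:-→d16:-→d17:-→d18:-→d19:-→d20:-→d21:-→d22:-→d23:-→d24:H2  best=H2
  ? 51.228.81.81  path d0:H4→d1:-→d2:-→d3:-→d4:-→d5:-→d6:-→d7:-→d8:H1→d9:-→d10:-→d11:-→d12:H3→d13:-→d14:-→d15:-  best=H3
  + 208.150.192.0/20 (H3) depth=20

== LOOKUPS ==
["H5","H2","H2","H5","H5","H2","H3"]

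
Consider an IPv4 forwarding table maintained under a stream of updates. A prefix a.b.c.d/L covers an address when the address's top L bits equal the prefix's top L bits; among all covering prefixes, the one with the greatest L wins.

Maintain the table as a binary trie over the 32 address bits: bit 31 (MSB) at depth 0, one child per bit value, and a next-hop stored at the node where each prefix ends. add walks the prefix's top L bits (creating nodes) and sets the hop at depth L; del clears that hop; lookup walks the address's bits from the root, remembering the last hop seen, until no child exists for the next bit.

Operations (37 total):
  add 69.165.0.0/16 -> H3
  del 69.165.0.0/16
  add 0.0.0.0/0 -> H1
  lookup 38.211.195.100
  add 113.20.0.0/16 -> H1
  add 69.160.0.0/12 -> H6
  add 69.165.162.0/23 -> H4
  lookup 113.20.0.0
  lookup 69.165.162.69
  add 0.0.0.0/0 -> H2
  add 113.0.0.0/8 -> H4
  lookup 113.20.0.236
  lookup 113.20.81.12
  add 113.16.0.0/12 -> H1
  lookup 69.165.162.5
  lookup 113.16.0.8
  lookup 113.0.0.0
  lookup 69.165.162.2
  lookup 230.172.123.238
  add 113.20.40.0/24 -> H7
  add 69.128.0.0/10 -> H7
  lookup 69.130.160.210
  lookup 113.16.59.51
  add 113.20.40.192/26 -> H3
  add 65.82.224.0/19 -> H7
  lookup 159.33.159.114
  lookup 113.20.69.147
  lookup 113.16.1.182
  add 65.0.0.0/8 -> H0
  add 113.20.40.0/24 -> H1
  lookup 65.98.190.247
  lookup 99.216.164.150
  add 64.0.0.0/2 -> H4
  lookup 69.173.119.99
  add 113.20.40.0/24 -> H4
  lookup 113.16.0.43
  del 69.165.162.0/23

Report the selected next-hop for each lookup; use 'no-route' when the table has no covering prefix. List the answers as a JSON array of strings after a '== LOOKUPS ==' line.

Process each operation:
  add 69.165.0.0/16 -> H3 at depth 16
  - 69.165.0.0/16 clear@16
  add 0.0.0.0/0 -> H1 at depth 0
  ? 38.211.195.100  path d0:H1→d1:-  best=H1
  add 113.20.0.0/16 -> H1 at depth 16
  add 69.160.0.0/12 -> H6 at depth 12
  add 69.165.162.0/23 -> H4 at depth 23
  ? 113.20.0.0  path d0:H1→d1:-→d2:-→d3:-→d4:-→d5:-→d6:-→d7:-→d8:-→d9:-→d10:-→d11:-→d12:-→d13:-→d14:-→d15:-→d16:H1  best=H1
  ? 69.165.162.69  path d0:H1→d1:-→d2:-→d3:-→d4:-→d5:-→d6:-→d7:-→d8:-→d9:-→d10:-→d11:-→d12:H6→d13:-→d14:-→d15:-→d16:-→d17:-→d18:-→d19:-→d20:-→d21:-→d22:-→d23:H4  best=H4
  add 0.0.0.0/0 -> H2 at depth 0
  add 113.0.0.0/8 -> H4 at depth 8
  ? 113.20.0.236  path d0:H2→d1:-→d2:-→d3:-→d4:-→d5:-→d6:-→d7:-→d8:H4→d9:-→d10:-→d11:-→d12:-→d13:-→d14:-→d15:-→d16:H1  best=H1
  ? 113.20.81.12  path d0:H2→d1:-→d2:-→d3:-→d4:-→d5:-→d6:-→d7:-→d8:H4→d9:-→d10:-→d11:-→d12:-→d13:-→d14:-→d15:-→d16:H1  best=H1
  add 113.16.0.0/12 -> H1 at depth 12
  ? 69.165.162.5  path d0:H2→d1:-→d2:-→d3:-→d4:-→d5:-→d6:-→d7:-→d8:-→d9:-→d10:-→d11:-→d12:H6→d13:-→d14:-→d15:-→d16:-→d17:-→d18:-→d19:-→d20:-→d21:-→d22:-→d23:H4  best=H4
  ? 113.16.0.8  path d0:H2→d1:-→d2:-→d3:-→d4:-→d5:-→d6:-→d7:-→d8:H4→d9:-→d10:-→d11:-→d12:H1→d13:-  best=H1
  ? 113.0.0.0  path d0:H2→d1:-→d2:-→d3:-→d4:-→d5:-→d6:-→d7:-→d8:H4→d9:-→d10:-→d11:-  best=H4
  ? 69.165.162.2  path d0:H2→d1:-→d2:-→d3:-→d4:-→d5:-→d6:-→d7:-→d8:-→d9:-→d10:-→d11:-→d12:H6→d13:-→d14:-→d15:-→d16:-→d17:-→d18:-→d19:-→d20:-→d21:-→d22:-→d23:H4  best=H4
  ? 230.172.123.238  path d0:H2  best=H2
  add 113.20.40.0/24 -> H7 at depth 24
  add 69.128.0.0/10 -> H7 at depth 10
  ? 69.130.160.210  path d0:H2→d1:-→d2:-→d3:-→d4:-→d5:-→d6:-→d7:-→d8:-→d9:-→d10:H7  best=H7
  ? 113.16.59.51  path d0:H2→d1:-→d2:-→d3:-→d4:-→d5:-→d6:-→d7:-→d8:H4→d9:-→d10:-→d11:-→d12:H1→d13:-  best=H1
  add 113.20.40.192/26 -> H3 at depth 26
  add 65.82.224.0/19 -> H7 at depth 19
  ? 159.33.159.114  path d0:H2  best=H2
  ? 113.20.69.147  path d0:H2→d1:-→d2:-→d3:-→d4:-→d5:-→d6:-→d7:-→d8:H4→d9:-→d10:-→d11:-→d12:H1→d13:-→d14:-→d15:-→d16:H1→d17:-  best=H1
  ? 113.16.1.182  path d0:H2→d1:-→d2:-→d3:-→d4:-→d5:-→d6:-→d7:-→d8:H4→d9:-→d10:-→d11:-→d12:H1→d13:-  best=H1
  add 65.0.0.0/8 -> H0 at depth 8
  add 113.20.40.0/24 -> H1 at depth 24
  ? 65.98.190.247  path d0:H2→d1:-→d2:-→d3:-→d4:-→d5:-→d6:-→d7:-→d8:H0→d9:-→d10:-  best=H0
  ? 99.216.164.150  path d0:H2→d1:-→d2:-→d3:-  best=H2
  add 64.0.0.0/2 -> H4 at depth 2
  ? 69.173.119.99  path d0:H2→d1:-→d2:H4→d3:-→d4:-→d5:-→d6:-→d7:-→d8:-→d9:-→d10:H7→d11:-→d12:H6  best=H6
  add 113.20.40.0/24 -> H4 at depth 24
  ? 113.16.0.43  path d0:H2→d1:-→d2:H4→d3:-→d4:-→d5:-→d6:-→d7:-→d8:H4→d9:-→d10:-→d11:-→d12:H1→d13:-  best=H1
  - 69.165.162.0/23 clear@23

== LOOKUPS ==
["H1","H1","H4","H1","H1","H4","H1","H4","H4","H2","H7","H1","H2","H1","H1","H0","H2","H6","H1"]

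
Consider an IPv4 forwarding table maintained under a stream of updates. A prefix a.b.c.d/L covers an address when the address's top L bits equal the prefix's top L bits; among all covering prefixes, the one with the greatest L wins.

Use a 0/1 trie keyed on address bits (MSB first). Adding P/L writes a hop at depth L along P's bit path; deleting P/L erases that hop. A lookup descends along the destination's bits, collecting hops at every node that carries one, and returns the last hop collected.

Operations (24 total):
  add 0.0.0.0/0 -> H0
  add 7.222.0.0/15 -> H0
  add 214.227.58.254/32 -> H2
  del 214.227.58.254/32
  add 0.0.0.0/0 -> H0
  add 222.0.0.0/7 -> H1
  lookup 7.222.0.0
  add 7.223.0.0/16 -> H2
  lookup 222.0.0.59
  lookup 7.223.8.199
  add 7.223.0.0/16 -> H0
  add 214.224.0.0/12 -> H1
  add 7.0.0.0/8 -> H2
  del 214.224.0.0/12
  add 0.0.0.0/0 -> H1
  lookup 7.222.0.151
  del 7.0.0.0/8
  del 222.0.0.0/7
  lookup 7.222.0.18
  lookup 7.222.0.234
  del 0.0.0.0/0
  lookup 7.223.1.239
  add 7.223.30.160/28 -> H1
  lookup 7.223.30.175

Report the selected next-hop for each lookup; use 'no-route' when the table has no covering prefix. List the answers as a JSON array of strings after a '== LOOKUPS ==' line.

Process each operation:
  add 0.0.0.0/0 -> H0 at depth 0
  add 7.222.0.0/15 -> H0 at depth 15
  add 214.227.58.254/32 -> H2 at depth 32
  - 214.227.58.254/32 clear@32
  add 0.0.0.0/0 -> H0 at depth 0
  add 222.0.0.0/7 -> H1 at depth 7
  Q 7.222.0.0: descend 000001111101111 ; hops seen [H0,H0] ; pick H0
  add 7.223.0.0/16 -> H2 at depth 16
  Q 222.0.0.59: descend 1101111 ; hops seen [H0,H1] ; pick H1
  Q 7.223.8.199: descend 0000011111011111 ; hops seen [H0,H0,H2] ; pick H2
  add 7.223.0.0/16 -> H0 at depth 16
  add 214.224.0.0/12 -> H1 at depth 12
  add 7.0.0.0/8 -> H2 at depth 8
  - 214.224.0.0/12 clear@12
  add 0.0.0.0/0 -> H1 at depth 0
  Q 7.222.0.151: descend 000001111101111 ; hops seen [H1,H2,H0] ; pick H0
  - 7.0.0.0/8 clear@8
  - 222.0.0.0/7 clear@7
  Q 7.222.0.18: descend 000001111101111 ; hops seen [H1,H0] ; pick H0
  Q 7.222.0.234: descend 000001111101111 ; hops seen [H1,H0] ; pick H0
  - 0.0.0.0/0 clear@0
  Q 7.223.1.239: descend 0000011111011111 ; hops seen [H0,H0] ; pick H0
  add 7.223.30.160/28 -> H1 at depth 28
  Q 7.223.30.175: descend 0000011111011111000111101010 ; hops seen [H0,H0,H1] ; pick H1

== LOOKUPS ==
["H0","H1","H2","H0","H0","H0","H0","H1"]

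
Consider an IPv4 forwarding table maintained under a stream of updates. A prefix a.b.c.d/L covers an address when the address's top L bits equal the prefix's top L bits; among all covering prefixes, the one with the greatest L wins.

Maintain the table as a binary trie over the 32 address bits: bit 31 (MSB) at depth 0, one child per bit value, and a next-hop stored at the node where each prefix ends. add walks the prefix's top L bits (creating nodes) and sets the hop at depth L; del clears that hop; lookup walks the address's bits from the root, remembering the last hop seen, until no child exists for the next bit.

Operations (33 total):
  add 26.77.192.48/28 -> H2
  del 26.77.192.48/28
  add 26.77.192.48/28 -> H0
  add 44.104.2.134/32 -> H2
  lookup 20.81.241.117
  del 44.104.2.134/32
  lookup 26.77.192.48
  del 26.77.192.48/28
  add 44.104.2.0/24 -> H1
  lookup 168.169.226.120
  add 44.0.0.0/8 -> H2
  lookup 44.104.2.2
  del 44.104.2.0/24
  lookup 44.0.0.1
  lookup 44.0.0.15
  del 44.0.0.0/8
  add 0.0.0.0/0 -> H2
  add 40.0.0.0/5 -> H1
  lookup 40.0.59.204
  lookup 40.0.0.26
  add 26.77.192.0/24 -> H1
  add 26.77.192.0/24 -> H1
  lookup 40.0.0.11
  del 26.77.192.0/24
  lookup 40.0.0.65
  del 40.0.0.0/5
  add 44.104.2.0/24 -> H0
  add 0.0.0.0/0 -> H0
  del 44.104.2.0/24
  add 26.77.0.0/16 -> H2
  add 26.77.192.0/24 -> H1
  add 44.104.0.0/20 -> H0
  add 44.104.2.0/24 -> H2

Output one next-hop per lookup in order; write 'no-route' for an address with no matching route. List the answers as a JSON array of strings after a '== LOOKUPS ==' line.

Process each operation:
  + 26.77.192.48/28 (H2) depth=28
  del 26.77.192.48/28 (clear depth 28)
  + 26.77.192.48/28 (H0) depth=28
  + 44.104.2.134/32 (H2) depth=32
  ? 20.81.241.117  path d0:-→d1:-→d2:-→d3:-→d4:-  best=no-route
  del 44.104.2.134/32 (clear depth 32)
  ? 26.77.192.48  path d0:-→d1:-→d2:-→d3:-→d4:-→d5:-→d6:-→d7:-→d8:-→d9:-→d10:-→d11:-→d12:-→d13:-→d14:-→d15:-→d16:-→d17:-→d18:-→d19:-→d20:-→d21:-→d22:-→d23:-→d24:-→d25:-→d26:-→d27:-→d28:H0  best=H0
  del 26.77.192.48/28 (clear depth 28)
  + 44.104.2.0/24 (H1) depth=24
  ? 168.169.226.120  path d0:-  best=no-route
  + 44.0.0.0/8 (H2) depth=8
  ? 44.104.2.2  path d0:-→d1:-→d2:-→d3:-→d4:-→d5:-→d6:-→d7:-→d8:H2→d9:-→d10:-→d11:-→d12:-→d13:-→d14:-→d15:-→d16:-→d17:-→d18:-→d19:-→d20:-→d21:-→d22:-→d23:-→d24:H1  best=H1
  del 44.104.2.0/24 (clear depth 24)
  ? 44.0.0.1  path d0:-→d1:-→d2:-→d3:-→d4:-→d5:-→d6:-→d7:-→d8:H2→d9:-  best=H2
  ? 44.0.0.15  path d0:-→d1:-→d2:-→d3:-→d4:-→d5:-→d6:-→d7:-→d8:H2→d9:-  best=H2
  del 44.0.0.0/8 (clear depth 8)
  + 0.0.0.0/0 (H2) depth=0
  + 40.0.0.0/5 (H1) depth=5
  ? 40.0.59.204  path d0:H2→d1:-→d2:-→d3:-→d4:-→d5:H1  best=H1
  ? 40.0.0.26  path d0:H2→d1:-→d2:-→d3:-→d4:-→d5:H1  best=H1
  + 26.77.192.0/24 (H1) depth=24
  + 26.77.192.0/24 (H1) depth=24
  ? 40.0.0.11  path d0:H2→d1:-→d2:-→d3:-→d4:-→d5:H1  best=H1
  del 26.77.192.0/24 (clear depth 24)
  ? 40.0.0.65  path d0:H2→d1:-→d2:-→d3:-→d4:-→d5:H1  best=H1
  del 40.0.0.0/5 (clear depth 5)
  + 44.104.2.0/24 (H0) depth=24
  + 0.0.0.0/0 (H0) depth=0
  del 44.104.2.0/24 (clear depth 24)
  + 26.77.0.0/16 (H2) depth=16
  + 26.77.192.0/24 (H1) depth=24
  + 44.104.0.0/20 (H0) depth=20
  + 44.104.2.0/24 (H2) depth=24

== LOOKUPS ==
["no-route","H0","no-route","H1","H2","H2","H1","H1","H1","H1"]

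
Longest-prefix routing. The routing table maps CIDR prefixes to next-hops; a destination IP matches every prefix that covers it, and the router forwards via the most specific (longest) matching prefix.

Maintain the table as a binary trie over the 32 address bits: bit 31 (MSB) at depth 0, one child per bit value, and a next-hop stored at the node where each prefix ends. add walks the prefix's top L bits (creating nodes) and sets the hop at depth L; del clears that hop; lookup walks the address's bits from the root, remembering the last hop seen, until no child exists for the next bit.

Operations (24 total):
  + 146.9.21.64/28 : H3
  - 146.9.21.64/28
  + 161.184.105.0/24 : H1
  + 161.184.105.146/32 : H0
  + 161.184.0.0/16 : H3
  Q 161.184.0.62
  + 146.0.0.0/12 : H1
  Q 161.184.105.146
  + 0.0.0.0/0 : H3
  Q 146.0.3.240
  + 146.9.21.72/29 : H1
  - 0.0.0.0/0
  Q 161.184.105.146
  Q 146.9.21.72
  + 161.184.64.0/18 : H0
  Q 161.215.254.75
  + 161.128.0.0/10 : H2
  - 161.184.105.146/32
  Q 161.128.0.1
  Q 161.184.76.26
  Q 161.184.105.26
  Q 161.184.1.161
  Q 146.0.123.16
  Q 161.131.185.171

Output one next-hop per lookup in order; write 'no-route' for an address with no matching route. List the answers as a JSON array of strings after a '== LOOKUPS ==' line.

Trace:
  add 146.9.21.64/28 -> H3 at depth 28
  - 146.9.21.64/28 clear@28
  add 161.184.105.0/24 -> H1 at depth 24
  add 161.184.105.146/32 -> H0 at depth 32
  add 161.184.0.0/16 -> H3 at depth 16
  ? 161.184.0.62  path d0:-→d1:-→d2:-→d3:-→d4:-→d5:-→d6:-→d7:-→d8:-→d9:-→d10:-→d11:-→d12:-→d13:-→d14:-→d15:-→d16:H3→d17:-  best=H3
  add 146.0.0.0/12 -> H1 at depth 12
  ? 161.184.105.146  path d0:-→d1:-→d2:-→d3:-→d4:-→d5:-→d6:-→d7:-→d8:-→d9:-→d10:-→d11:-→d12:-→d13:-→d14:-→d15:-→d16:H3→d17:-→d18:-→d19:-→d20:-→d21:-→d22:-→d23:-→d24:H1→d25:-→d26:-→d27:-→d28:-→d29:-→d30:-→d31:-→d32:H0  best=H0
  add 0.0.0.0/0 -> H3 at depth 0
  ? 146.0.3.240  path d0:H3→d1:-→d2:-→d3:-→d4:-→d5:-→d6:-→d7:-→d8:-→d9:-→d10:-→d11:-→d12:H1  best=H1
  add 146.9.21.72/29 -> H1 at depth 29
  - 0.0.0.0/0 clear@0
  ? 161.184.105.146  path d0:-→d1:-→d2:-→d3:-→d4:-→d5:-→d6:-→d7:-→d8:-→d9:-→d10:-→d11:-→d12:-→d13:-→d14:-→d15:-→d16:H3→d17:-→d18:-→d19:-→d20:-→d21:-→d22:-→d23:-→d24:H1→d25:-→d26:-→d27:-→d28:-→d29:-→d30:-→d31:-→d32:H0  best=H0
  ? 146.9.21.72  path d0:-→d1:-→d2:-→d3:-→d4:-→d5:-→d6:-→d7:-→d8:-→d9:-→d10:-→d11:-→d12:H1→d13:-→d14:-→d15:-→d16:-→d17:-→d18:-→d19:-→d20:-→d21:-→d22:-→d23:-→d24:-→d25:-→d26:-→d27:-→d28:-→d29:H1  best=H1
  add 161.184.64.0/18 -> H0 at depth 18
  ? 161.215.254.75  path d0:-→d1:-→d2:-→d3:-→d4:-→d5:-→d6:-→d7:-→d8:-→d9:-  best=no-route
  add 161.128.0.0/10 -> H2 at depth 10
  - 161.184.105.146/32 clear@32
  ? 161.128.0.1  path d0:-→d1:-→d2:-→d3:-→d4:-→d5:-→d6:-→d7:-→d8:-→d9:-→d10:H2  best=H2
  ? 161.184.76.26  path d0:-→d1:-→d2:-→d3:-→d4:-→d5:-→d6:-→d7:-→d8:-→d9:-→d10:H2→d11:-→d12:-→d13:-→d14:-→d15:-→d16:H3→d17:-→d18:H0  best=H0
  ? 161.184.105.26  path d0:-→d1:-→d2:-→d3:-→d4:-→d5:-→d6:-→d7:-→d8:-→d9:-→d10:H2→d11:-→d12:-→d13:-→d14:-→d15:-→d16:H3→d17:-→d18:H0→d19:-→d20:-→d21:-→d22:-→d23:-→d24:H1  best=H1
  ? 161.184.1.161  path d0:-→d1:-→d2:-→d3:-→d4:-→d5:-→d6:-→d7:-→d8:-→d9:-→d10:H2→d11:-→d12:-→d13:-→d14:-→d15:-→d16:H3→d17:-  best=H3
  ? 146.0.123.16  path d0:-→d1:-→d2:-→d3:-→d4:-→d5:-→d6:-→d7:-→d8:-→d9:-→d10:-→d11:-→d12:H1  best=H1
  ? 161.131.185.171  path d0:-→d1:-→d2:-→d3:-→d4:-→d5:-→d6:-→d7:-→d8:-→d9:-→d10:H2  best=H2

== LOOKUPS ==
["H3","H0","H1","H0","H1","no-route","H2","H0","H1","H3","H1","H2"]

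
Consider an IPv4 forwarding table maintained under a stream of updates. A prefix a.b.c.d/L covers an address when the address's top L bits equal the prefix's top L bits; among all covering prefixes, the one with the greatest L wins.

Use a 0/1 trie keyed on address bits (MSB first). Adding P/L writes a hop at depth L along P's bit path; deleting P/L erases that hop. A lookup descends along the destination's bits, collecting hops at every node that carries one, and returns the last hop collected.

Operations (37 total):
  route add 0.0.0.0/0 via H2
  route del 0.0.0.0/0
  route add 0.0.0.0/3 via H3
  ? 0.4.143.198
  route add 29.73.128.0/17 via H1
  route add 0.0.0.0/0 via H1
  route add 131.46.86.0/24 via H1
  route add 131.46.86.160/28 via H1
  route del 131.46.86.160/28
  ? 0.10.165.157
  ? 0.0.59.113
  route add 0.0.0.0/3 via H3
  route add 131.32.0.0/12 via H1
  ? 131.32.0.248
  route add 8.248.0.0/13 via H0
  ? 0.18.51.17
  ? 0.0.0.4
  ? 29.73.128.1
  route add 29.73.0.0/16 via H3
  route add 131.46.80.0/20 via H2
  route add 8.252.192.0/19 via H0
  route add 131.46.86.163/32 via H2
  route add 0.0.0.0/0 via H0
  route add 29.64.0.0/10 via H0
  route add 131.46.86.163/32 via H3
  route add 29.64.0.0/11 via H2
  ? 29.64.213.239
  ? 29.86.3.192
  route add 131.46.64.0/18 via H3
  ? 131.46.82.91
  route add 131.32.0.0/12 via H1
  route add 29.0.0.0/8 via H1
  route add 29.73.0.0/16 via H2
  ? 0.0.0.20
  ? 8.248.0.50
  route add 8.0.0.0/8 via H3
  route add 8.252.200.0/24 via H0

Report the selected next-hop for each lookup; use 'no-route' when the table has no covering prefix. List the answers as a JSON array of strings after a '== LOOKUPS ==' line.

Process each operation:
  + 0.0.0.0/0 (H2) depth=0
  del 0.0.0.0/0 (clear depth 0)
  + 0.0.0.0/3 (H3) depth=3
  ? 0.4.143.198  path d0:-→d1:-→d2:-→d3:H3  best=H3
  + 29.73.128.0/17 (H1) depth=17
  + 0.0.0.0/0 (H1) depth=0
  + 131.46.86.0/24 (H1) depth=24
  + 131.46.86.160/28 (H1) depth=28
  del 131.46.86.160/28 (clear depth 28)
  ? 0.10.165.157  path d0:H1→d1:-→d2:-→d3:H3  best=H3
  ? 0.0.59.113  path d0:H1→d1:-→d2:-→d3:H3  best=H3
  + 0.0.0.0/3 (H3) depth=3
  + 131.32.0.0/12 (H1) depth=12
  ? 131.32.0.248  path d0:H1→d1:-→d2:-→d3:-→d4:-→d5:-→d6:-→d7:-→d8:-→d9:-→d10:-→d11:-→d12:H1  best=H1
  + 8.248.0.0/13 (H0) depth=13
  ? 0.18.51.17  path d0:H1→d1:-→d2:-→d3:H3→d4:-  best=H3
  ? 0.0.0.4  path d0:H1→d1:-→d2:-→d3:H3→d4:-  best=H3
  ? 29.73.128.1  path d0:H1→d1:-→d2:-→d3:H3→d4:-→d5:-→d6:-→d7:-→d8:-→d9:-→d10:-→d11:-→d12:-→d13:-→d14:-→d15:-→d16:-→d17:H1  best=H1
  + 29.73.0.0/16 (H3) depth=16
  + 131.46.80.0/20 (H2) depth=20
  + 8.252.192.0/19 (H0) depth=19
  + 131.46.86.163/32 (H2) depth=32
  + 0.0.0.0/0 (H0) depth=0
  + 29.64.0.0/10 (H0) depth=10
  + 131.46.86.163/32 (H3) depth=32
  + 29.64.0.0/11 (H2) depth=11
  ? 29.64.213.239  path d0:H0→d1:-→d2:-→d3:H3→d4:-→d5:-→d6:-→d7:-→d8:-→d9:-→d10:H0→d11:H2→d12:-  best=H2
  ? 29.86.3.192  path d0:H0→d1:-→d2:-→d3:H3→d4:-→d5:-→d6:-→d7:-→d8:-→d9:-→d10:H0→d11:H2  best=H2
  + 131.46.64.0/18 (H3) depth=18
  ? 131.46.82.91  path d0:H0→d1:-→d2:-→d3:-→d4:-→d5:-→d6:-→d7:-→d8:-→d9:-→d10:-→d11:-→d12:H1→d13:-→d14:-→d15:-→d16:-→d17:-→d18:H3→d19:-→d20:H2→d21:-  best=H2
  + 131.32.0.0/12 (H1) depth=12
  + 29.0.0.0/8 (H1) depth=8
  + 29.73.0.0/16 (H2) depth=16
  ? 0.0.0.20  path d0:H0→d1:-→d2:-→d3:H3→d4:-  best=H3
  ? 8.248.0.50  path d0:H0→d1:-→d2:-→d3:H3→d4:-→d5:-→d6:-→d7:-→d8:-→d9:-→d10:-→d11:-→d12:-→d13:H0  best=H0
  + 8.0.0.0/8 (H3) depth=8
  + 8.252.200.0/24 (H0) depth=24

== LOOKUPS ==
["H3","H3","H3","H1","H3","H3","H1","H2","H2","H2","H3","H0"]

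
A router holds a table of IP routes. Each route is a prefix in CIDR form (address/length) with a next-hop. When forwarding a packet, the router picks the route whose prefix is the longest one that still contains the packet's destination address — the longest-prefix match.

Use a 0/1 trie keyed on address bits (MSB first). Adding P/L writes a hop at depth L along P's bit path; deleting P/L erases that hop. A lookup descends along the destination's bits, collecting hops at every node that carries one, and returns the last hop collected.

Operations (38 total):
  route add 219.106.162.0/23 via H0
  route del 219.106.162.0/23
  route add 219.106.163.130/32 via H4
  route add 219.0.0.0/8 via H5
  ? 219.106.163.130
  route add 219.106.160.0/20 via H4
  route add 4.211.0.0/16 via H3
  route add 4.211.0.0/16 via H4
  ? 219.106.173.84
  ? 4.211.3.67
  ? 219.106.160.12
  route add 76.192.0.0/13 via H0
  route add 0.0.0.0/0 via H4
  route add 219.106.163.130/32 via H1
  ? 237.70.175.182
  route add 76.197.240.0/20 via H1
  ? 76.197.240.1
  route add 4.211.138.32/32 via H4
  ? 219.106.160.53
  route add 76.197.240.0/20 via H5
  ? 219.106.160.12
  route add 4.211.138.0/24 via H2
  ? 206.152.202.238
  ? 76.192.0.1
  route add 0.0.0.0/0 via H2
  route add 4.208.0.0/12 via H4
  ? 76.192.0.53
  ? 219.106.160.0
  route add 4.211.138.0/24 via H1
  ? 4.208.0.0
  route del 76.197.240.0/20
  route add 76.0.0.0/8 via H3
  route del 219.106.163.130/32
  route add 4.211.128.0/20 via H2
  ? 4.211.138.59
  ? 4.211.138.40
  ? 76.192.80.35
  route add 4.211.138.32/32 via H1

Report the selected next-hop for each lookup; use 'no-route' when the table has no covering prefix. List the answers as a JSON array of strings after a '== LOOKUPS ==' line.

Apply in order:
  + 219.106.162.0/23 (H0) depth=23
  - 219.106.162.0/23 clear@23
  + 219.106.163.130/32 (H4) depth=32
  + 219.0.0.0/8 (H5) depth=8
  Q 219.106.163.130: descend 11011011011010101010001110000010 ; hops seen [H5,H4] ; pick H4
  + 219.106.160.0/20 (H4) depth=20
  + 4.211.0.0/16 (H3) depth=16
  + 4.211.0.0/16 (H4) depth=16
  Q 219.106.173.84: descend 11011011011010101010 ; hops seen [H5,H4] ; pick H4
  Q 4.211.3.67: descend 0000010011010011 ; hops seen [H4] ; pick H4
  Q 219.106.160.12: descend 1101101101101010101000 ; hops seen [H5,H4] ; pick H4
  + 76.192.0.0/13 (H0) depth=13
  + 0.0.0.0/0 (H4) depth=0
  + 219.106.163.130/32 (H1) depth=32
  Q 237.70.175.182: descend 11 ; hops seen [H4] ; pick H4
  + 76.197.240.0/20 (H1) depth=20
  Q 76.197.240.1: descend 01001100110001011111 ; hops seen [H4,H0,H1] ; pick H1
  + 4.211.138.32/32 (H4) depth=32
  Q 219.106.160.53: descend 1101101101101010101000 ; hops seen [H4,H5,H4] ; pick H4
  + 76.197.240.0/20 (H5) depth=20
  Q 219.106.160.12: descend 1101101101101010101000 ; hops seen [H4,H5,H4] ; pick H4
  + 4.211.138.0/24 (H2) depth=24
  Q 206.152.202.238: descend 110 ; hops seen [H4] ; pick H4
  Q 76.192.0.1: descend 0100110011000 ; hops seen [H4,H0] ; pick H0
  + 0.0.0.0/0 (H2) depth=0
  + 4.208.0.0/12 (H4) depth=12
  Q 76.192.0.53: descend 0100110011000 ; hops seen [H2,H0] ; pick H0
  Q 219.106.160.0: descend 1101101101101010101000 ; hops seen [H2,H5,H4] ; pick H4
  + 4.211.138.0/24 (H1) depth=24
  Q 4.208.0.0: descend 00000100110100 ; hops seen [H2,H4] ; pick H4
  - 76.197.240.0/20 clear@20
  + 76.0.0.0/8 (H3) depth=8
  - 219.106.163.130/32 clear@32
  + 4.211.128.0/20 (H2) depth=20
  Q 4.211.138.59: descend 000001001101001110001010001 ; hops seen [H2,H4,H4,H2,H1] ; pick H1
  Q 4.211.138.40: descend 0000010011010011100010100010 ; hops seen [H2,H4,H4,H2,H1] ; pick H1
  Q 76.192.80.35: descend 0100110011000 ; hops seen [H2,H3,H0] ; pick H0
  + 4.211.138.32/32 (H1) depth=32

== LOOKUPS ==
["H4","H4","H4","H4","H4","H1","H4","H4","H4","H0","H0","H4","H4","H1","H1","H0"]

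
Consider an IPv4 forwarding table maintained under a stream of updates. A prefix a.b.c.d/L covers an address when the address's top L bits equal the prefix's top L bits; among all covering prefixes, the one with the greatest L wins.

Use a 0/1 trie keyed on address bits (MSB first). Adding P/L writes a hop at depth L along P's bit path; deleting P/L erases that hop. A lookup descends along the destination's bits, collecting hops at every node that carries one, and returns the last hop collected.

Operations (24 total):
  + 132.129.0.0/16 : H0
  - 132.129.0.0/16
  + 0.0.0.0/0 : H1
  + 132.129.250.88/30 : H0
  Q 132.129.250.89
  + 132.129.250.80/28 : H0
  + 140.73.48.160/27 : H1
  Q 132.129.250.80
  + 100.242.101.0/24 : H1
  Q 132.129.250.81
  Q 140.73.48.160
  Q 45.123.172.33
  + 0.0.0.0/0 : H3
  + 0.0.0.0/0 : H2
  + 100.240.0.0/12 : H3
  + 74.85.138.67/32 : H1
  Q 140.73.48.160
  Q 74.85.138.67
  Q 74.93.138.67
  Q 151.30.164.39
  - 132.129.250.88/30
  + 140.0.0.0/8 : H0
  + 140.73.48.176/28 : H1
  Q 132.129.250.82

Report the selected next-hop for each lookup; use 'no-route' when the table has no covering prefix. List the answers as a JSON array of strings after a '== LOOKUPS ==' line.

Apply in order:
  + 132.129.0.0/16 (H0) depth=16
  - 132.129.0.0/16 clear@16
  + 0.0.0.0/0 (H1) depth=0
  + 132.129.250.88/30 (H0) depth=30
  Q 132.129.250.89: descend 100001001000000111111010010110 ; hops seen [H1,H0] ; pick H0
  + 132.129.250.80/28 (H0) depth=28
  + 140.73.48.160/27 (H1) depth=27
  Q 132.129.250.80: descend 1000010010000001111110100101 ; hops seen [H1,H0] ; pick H0
  + 100.242.101.0/24 (H1) depth=24
  Q 132.129.250.81: descend 1000010010000001111110100101 ; hops seen [H1,H0] ; pick H0
  Q 140.73.48.160: descend 100011000100100100110000101 ; hops seen [H1,H1] ; pick H1
  Q 45.123.172.33: descend 0 ; hops seen [H1] ; pick H1
  + 0.0.0.0/0 (H3) depth=0
  + 0.0.0.0/0 (H2) depth=0
  + 100.240.0.0/12 (H3) depth=12
  + 74.85.138.67/32 (H1) depth=32
  Q 140.73.48.160: descend 100011000100100100110000101 ; hops seen [H2,H1] ; pick H1
  Q 74.85.138.67: descend 01001010010101011000101001000011 ; hops seen [H2,H1] ; pick H1
  Q 74.93.138.67: descend 010010100101 ; hops seen [H2] ; pick H2
  Q 151.30.164.39: descend 100 ; hops seen [H2] ; pick H2
  - 132.129.250.88/30 clear@30
  + 140.0.0.0/8 (H0) depth=8
  + 140.73.48.176/28 (H1) depth=28
  Q 132.129.250.82: descend 1000010010000001111110100101 ; hops seen [H2,H0] ; pick H0

== LOOKUPS ==
["H0","H0","H0","H1","H1","H1","H1","H2","H2","H0"]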